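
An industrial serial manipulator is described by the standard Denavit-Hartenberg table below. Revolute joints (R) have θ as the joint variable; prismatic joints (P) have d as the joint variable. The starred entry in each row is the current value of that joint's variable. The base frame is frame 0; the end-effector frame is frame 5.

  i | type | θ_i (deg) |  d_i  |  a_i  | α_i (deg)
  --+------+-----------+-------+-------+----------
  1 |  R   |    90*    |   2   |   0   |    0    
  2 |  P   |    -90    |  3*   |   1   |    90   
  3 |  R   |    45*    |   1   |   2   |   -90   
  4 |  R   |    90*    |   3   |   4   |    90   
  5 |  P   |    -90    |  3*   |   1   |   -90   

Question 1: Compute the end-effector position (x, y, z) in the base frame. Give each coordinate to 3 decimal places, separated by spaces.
after link 1: o_1 = (0.0000, 0.0000, 2.0000)
after link 2: o_2 = (1.0000, 0.0000, 5.0000)
after link 3: o_3 = (2.4142, -1.0000, 6.4142)
after link 4: o_4 = (0.2929, 3.0000, 8.5355)
after link 5: o_5 = (3.1213, 3.0000, 9.9497)

3.121 3.000 9.950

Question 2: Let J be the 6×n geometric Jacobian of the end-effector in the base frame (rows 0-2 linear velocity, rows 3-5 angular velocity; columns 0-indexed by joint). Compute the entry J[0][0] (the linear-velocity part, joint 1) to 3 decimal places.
axis z_0 = ẑ; lever o_n−o_0 = (3.1213,3.0000,9.9497)
cross product → J_v[:, 0] = (-3.0000,3.1213,0.0000)
J_ω[:, 0] = z_0
entry J[0][0] = -3.0000

-3.000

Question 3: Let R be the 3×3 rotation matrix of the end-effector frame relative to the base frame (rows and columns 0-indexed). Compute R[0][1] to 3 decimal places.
-0.707

End-effector y-axis (col 1 of R) = (-0.7071,0.0000,-0.7071)
R[0][1] = -0.7071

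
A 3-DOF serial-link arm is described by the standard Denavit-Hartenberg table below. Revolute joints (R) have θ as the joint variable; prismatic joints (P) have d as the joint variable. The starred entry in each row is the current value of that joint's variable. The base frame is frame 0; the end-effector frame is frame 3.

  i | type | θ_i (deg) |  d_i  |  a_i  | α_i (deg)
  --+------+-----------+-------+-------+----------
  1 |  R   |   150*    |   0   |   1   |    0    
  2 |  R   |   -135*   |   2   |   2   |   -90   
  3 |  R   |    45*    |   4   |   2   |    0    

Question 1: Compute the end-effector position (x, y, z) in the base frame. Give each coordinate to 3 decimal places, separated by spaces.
after link 1: o_1 = (-0.8660, 0.5000, 0.0000)
after link 2: o_2 = (1.0658, 1.0176, 2.0000)
after link 3: o_3 = (1.3966, 5.2474, 0.5858)

1.397 5.247 0.586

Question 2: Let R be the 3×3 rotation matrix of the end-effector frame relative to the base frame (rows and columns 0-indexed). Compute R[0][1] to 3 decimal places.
End-effector y-axis (col 1 of R) = (-0.6830,-0.1830,-0.7071)
R[0][1] = -0.6830

-0.683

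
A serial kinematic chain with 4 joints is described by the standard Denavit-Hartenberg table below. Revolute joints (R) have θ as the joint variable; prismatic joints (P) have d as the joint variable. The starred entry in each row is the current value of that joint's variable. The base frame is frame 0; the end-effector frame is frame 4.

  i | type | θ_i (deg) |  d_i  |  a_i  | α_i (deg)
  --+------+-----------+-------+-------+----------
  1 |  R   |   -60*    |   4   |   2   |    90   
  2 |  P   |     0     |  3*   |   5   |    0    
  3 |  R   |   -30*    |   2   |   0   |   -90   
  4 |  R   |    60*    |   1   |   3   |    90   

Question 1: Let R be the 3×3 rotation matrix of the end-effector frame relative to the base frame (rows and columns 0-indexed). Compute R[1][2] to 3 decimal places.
End-effector z-axis (col 2 of R) = (-0.0580,-0.8995,-0.4330)
R[1][2] = -0.8995

-0.900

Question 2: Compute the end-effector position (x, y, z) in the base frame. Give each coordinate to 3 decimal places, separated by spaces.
2.319 -8.821 4.116

after link 1: o_1 = (1.0000, -1.7321, 4.0000)
after link 2: o_2 = (0.9019, -7.5622, 4.0000)
after link 3: o_3 = (-0.8301, -8.5622, 4.0000)
after link 4: o_4 = (2.3194, -8.8212, 4.1160)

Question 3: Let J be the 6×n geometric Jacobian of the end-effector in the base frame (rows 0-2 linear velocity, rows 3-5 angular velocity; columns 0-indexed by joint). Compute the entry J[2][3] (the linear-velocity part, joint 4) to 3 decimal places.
1.299

axis z_3 = (0.2500,-0.4330,0.8660); lever o_n−o_3 = (3.1495,-0.2590,0.1160)
cross product → J_v[:, 3] = (0.1740,2.6986,1.2990)
J_ω[:, 3] = z_3
entry J[2][3] = 1.2990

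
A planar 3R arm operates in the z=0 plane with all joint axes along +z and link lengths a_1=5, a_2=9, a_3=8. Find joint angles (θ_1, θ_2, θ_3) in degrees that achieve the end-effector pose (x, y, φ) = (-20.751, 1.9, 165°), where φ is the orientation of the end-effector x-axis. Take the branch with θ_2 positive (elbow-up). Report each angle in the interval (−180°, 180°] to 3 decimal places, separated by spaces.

151.503 44.997 -31.500

wrist centre = target − a_3·(cos φ, sin φ) = (-13.0236, -0.1706)
cos θ_2 = (169.6431−5²−9²)/(2·5·9) = 0.7071; θ_2 = 44.9969° (elbow-up)
β = atan2(-0.1706,-13.0236) = -179.2497°; ψ = atan2(6.3636,11.3643) = 29.2473°
θ_1 = β − ψ = -208.4970°
θ_3 = φ − θ_1 − θ_2 = -31.4999° (wrapped to (-180°,180°])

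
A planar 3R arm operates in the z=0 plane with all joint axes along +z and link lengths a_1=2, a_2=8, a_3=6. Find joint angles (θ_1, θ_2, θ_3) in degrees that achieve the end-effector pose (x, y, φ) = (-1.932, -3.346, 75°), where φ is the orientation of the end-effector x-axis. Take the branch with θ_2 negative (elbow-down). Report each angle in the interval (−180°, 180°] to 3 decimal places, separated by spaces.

-86.734 -30.001 -168.265

wrist centre = target − a_3·(cos φ, sin φ) = (-3.4849, -9.1416)
cos θ_2 = (95.7127−2²−8²)/(2·2·8) = 0.8660; θ_2 = -30.0006° (elbow-down)
β = atan2(-9.1416,-3.4849) = -110.8677°; ψ = atan2(-4.0001,8.9282) = -24.1337°
θ_1 = β − ψ = -86.7340°
θ_3 = φ − θ_1 − θ_2 = -168.2655° (wrapped to (-180°,180°])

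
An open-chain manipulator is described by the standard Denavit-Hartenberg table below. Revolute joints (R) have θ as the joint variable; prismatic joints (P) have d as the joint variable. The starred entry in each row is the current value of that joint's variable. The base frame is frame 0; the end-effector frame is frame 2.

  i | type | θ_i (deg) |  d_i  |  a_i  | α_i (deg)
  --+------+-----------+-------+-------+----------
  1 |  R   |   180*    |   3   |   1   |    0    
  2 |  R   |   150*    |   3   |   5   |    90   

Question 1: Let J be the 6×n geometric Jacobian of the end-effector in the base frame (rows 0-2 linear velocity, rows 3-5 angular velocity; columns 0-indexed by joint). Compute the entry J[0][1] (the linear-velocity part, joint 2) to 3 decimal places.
2.500

axis z_1 = (0.0000,0.0000,1.0000); lever o_n−o_1 = (4.3301,-2.5000,3.0000)
cross product → J_v[:, 1] = (2.5000,4.3301,-0.0000)
J_ω[:, 1] = z_1
entry J[0][1] = 2.5000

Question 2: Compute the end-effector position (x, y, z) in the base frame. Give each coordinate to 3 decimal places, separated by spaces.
3.330 -2.500 6.000

after link 1: o_1 = (-1.0000, 0.0000, 3.0000)
after link 2: o_2 = (3.3301, -2.5000, 6.0000)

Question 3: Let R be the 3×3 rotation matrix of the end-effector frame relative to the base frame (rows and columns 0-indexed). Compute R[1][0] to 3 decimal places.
End-effector x-axis (col 0 of R) = (0.8660,-0.5000,0.0000)
R[1][0] = -0.5000

-0.500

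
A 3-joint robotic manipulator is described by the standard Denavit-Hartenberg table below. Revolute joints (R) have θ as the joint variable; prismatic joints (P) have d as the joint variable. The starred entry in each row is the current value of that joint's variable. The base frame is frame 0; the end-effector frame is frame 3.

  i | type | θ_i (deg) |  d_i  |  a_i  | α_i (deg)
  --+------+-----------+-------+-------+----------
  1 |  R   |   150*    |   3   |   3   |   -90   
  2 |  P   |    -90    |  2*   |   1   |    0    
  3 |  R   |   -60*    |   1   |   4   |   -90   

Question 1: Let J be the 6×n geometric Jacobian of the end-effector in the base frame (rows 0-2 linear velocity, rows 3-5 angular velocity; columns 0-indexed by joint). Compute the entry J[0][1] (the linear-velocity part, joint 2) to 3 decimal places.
-0.500

prismatic axis z_1 = (-0.5000,-0.8660,0.0000)
J_v[:, 1] = z_1; J_ω[:, 1] = (0,0,0)
entry J[0][1] = -0.5000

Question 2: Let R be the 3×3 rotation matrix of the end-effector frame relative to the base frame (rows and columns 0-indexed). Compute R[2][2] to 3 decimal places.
End-effector z-axis (col 2 of R) = (-0.4330,0.2500,0.8660)
R[2][2] = 0.8660

0.866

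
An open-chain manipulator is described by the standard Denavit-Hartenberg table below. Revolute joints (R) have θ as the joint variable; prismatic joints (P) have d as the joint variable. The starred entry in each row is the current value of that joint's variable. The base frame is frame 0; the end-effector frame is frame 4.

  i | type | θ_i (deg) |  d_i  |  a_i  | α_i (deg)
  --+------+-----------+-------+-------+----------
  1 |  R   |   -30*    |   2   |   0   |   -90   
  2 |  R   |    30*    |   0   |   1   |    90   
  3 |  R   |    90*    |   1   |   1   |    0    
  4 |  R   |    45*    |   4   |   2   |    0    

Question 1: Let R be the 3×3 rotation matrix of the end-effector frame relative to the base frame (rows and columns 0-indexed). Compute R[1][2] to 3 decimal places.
End-effector z-axis (col 2 of R) = (0.4330,-0.2500,0.8660)
R[1][2] = -0.2500

-0.250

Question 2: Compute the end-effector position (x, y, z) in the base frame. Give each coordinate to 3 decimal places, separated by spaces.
after link 1: o_1 = (0.0000, 0.0000, 2.0000)
after link 2: o_2 = (0.7500, -0.4330, 1.5000)
after link 3: o_3 = (1.6830, 0.1830, 2.3660)
after link 4: o_4 = (3.0615, 1.0201, 6.5372)

3.062 1.020 6.537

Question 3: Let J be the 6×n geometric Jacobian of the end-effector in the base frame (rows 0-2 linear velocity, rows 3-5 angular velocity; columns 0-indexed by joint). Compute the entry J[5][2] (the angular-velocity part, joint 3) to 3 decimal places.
0.866

axis z_2 = (0.4330,-0.2500,0.8660); lever o_n−o_2 = (2.3115,1.4531,5.0372)
cross product → J_v[:, 2] = (-2.5178,-0.1794,1.2071)
J_ω[:, 2] = z_2
entry J[5][2] = 0.8660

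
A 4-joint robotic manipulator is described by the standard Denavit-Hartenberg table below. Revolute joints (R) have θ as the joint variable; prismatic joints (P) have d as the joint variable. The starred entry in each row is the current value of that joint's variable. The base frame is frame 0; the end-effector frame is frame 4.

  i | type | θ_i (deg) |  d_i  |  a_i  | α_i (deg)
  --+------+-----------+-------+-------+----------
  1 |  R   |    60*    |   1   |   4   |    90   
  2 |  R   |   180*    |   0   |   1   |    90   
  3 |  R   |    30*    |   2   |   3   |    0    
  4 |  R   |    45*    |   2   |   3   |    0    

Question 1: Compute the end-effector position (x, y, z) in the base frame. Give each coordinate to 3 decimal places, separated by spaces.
after link 1: o_1 = (2.0000, 3.4641, 1.0000)
after link 2: o_2 = (1.5000, 2.5981, 1.0000)
after link 3: o_3 = (1.5000, -0.4019, 3.0000)
after link 4: o_4 = (3.6213, -2.5232, 5.0000)

3.621 -2.523 5.000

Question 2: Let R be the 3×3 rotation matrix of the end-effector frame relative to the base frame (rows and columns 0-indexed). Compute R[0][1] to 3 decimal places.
0.707

End-effector y-axis (col 1 of R) = (0.7071,0.7071,-0.0000)
R[0][1] = 0.7071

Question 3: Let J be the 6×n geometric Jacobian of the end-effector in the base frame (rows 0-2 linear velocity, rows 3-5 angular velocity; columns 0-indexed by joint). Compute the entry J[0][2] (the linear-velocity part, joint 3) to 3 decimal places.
axis z_2 = (0.0000,0.0000,1.0000); lever o_n−o_2 = (2.1213,-5.1213,4.0000)
cross product → J_v[:, 2] = (5.1213,2.1213,-0.0000)
J_ω[:, 2] = z_2
entry J[0][2] = 5.1213

5.121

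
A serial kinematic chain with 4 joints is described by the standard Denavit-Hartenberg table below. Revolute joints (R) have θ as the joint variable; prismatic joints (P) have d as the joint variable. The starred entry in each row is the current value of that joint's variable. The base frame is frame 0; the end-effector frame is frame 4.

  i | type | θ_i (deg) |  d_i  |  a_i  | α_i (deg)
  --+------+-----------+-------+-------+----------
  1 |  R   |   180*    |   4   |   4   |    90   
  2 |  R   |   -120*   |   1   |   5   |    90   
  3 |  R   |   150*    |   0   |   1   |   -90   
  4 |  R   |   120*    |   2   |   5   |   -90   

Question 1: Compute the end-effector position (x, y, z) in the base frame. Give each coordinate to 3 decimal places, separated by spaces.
after link 1: o_1 = (-4.0000, 0.0000, 4.0000)
after link 2: o_2 = (-1.5000, 1.0000, -0.3301)
after link 3: o_3 = (-1.9330, 1.5000, 0.4199)
after link 4: o_4 = (-5.1005, -1.4821, -2.7542)

-5.100 -1.482 -2.754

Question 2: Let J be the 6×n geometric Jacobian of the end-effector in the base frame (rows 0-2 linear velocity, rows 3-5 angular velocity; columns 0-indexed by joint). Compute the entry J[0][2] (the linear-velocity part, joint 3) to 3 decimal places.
1.241

axis z_2 = (0.8660,-0.0000,0.5000); lever o_n−o_2 = (-3.6005,-2.4821,-2.4240)
cross product → J_v[:, 2] = (1.2410,0.2990,-2.1495)
J_ω[:, 2] = z_2
entry J[0][2] = 1.2410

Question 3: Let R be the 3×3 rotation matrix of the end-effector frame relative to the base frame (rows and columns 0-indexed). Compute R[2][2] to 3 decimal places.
End-effector z-axis (col 2 of R) = (0.8080,-0.4330,-0.3995)
R[2][2] = -0.3995

-0.400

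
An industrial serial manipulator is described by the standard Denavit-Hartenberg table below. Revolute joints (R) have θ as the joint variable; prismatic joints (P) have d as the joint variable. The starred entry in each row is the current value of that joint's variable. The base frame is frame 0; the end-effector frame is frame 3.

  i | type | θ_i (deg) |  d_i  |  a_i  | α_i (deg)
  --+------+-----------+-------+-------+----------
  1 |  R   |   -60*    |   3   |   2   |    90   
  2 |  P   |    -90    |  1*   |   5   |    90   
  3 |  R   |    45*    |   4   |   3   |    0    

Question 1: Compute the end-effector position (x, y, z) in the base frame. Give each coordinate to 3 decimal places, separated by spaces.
-3.703 0.171 -4.121

after link 1: o_1 = (1.0000, -1.7321, 3.0000)
after link 2: o_2 = (0.1340, -2.2321, -2.0000)
after link 3: o_3 = (-3.7031, 0.1714, -4.1213)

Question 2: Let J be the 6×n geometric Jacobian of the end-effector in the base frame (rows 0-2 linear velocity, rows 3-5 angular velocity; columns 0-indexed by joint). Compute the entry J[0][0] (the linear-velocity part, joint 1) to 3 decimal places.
-0.171

axis z_0 = ẑ; lever o_n−o_0 = (-3.7031,0.1714,-4.1213)
cross product → J_v[:, 0] = (-0.1714,-3.7031,0.0000)
J_ω[:, 0] = z_0
entry J[0][0] = -0.1714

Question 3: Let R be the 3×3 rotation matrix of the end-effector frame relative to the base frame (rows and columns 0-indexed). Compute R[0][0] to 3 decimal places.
End-effector x-axis (col 0 of R) = (-0.6124,-0.3536,-0.7071)
R[0][0] = -0.6124

-0.612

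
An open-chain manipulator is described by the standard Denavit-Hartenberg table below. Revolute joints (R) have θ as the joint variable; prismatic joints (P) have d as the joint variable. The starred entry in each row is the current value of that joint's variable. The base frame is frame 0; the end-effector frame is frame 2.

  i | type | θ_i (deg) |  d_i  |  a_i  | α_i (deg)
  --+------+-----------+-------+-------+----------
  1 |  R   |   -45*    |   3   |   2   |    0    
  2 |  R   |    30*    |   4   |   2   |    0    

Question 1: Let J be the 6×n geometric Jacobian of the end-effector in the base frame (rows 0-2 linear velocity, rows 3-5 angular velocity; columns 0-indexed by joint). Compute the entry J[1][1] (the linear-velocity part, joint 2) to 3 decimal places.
axis z_1 = (0.0000,0.0000,1.0000); lever o_n−o_1 = (1.9319,-0.5176,4.0000)
cross product → J_v[:, 1] = (0.5176,1.9319,-0.0000)
J_ω[:, 1] = z_1
entry J[1][1] = 1.9319

1.932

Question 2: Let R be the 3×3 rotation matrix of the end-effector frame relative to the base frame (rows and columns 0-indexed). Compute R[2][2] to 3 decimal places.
End-effector z-axis (col 2 of R) = (0.0000,0.0000,1.0000)
R[2][2] = 1.0000

1.000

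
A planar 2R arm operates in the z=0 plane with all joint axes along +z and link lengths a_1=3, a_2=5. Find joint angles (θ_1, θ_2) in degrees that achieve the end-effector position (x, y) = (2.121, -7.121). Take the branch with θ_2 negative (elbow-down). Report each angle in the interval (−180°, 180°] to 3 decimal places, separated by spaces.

-44.991 -45.016

cos θ_2 = (55.2073−3²−5²)/(2·3·5) = 0.7069; θ_2 = -45.0160° (elbow-down)
β = atan2(-7.1210,2.1210) = -73.4138°; ψ = atan2(-3.5365,6.5345) = -28.4224°
θ_1 = β − ψ = -44.9913°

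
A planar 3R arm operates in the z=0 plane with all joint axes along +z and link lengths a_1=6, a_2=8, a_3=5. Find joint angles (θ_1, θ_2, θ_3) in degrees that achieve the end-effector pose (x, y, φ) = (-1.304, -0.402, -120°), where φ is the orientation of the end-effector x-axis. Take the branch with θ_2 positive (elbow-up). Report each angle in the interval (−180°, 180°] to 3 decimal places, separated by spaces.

-30.000 150.001 119.999

wrist centre = target − a_3·(cos φ, sin φ) = (1.1960, 3.9281)
cos θ_2 = (16.8606−6²−8²)/(2·6·8) = -0.8660; θ_2 = 150.0011° (elbow-up)
β = atan2(3.9281,1.1960) = 73.0660°; ψ = atan2(3.9999,-0.9283) = 103.0658°
θ_1 = β − ψ = -29.9998°
θ_3 = φ − θ_1 − θ_2 = 119.9987° (wrapped to (-180°,180°])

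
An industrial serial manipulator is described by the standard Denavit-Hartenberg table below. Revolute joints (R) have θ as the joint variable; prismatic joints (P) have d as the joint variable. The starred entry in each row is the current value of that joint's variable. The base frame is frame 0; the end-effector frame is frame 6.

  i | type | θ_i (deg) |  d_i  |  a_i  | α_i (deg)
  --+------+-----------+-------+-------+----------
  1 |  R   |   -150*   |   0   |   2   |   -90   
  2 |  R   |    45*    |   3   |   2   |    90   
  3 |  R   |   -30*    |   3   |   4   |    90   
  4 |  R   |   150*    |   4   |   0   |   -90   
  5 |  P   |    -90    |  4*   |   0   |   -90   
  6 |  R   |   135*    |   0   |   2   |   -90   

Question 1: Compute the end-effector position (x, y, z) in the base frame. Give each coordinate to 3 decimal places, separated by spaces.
after link 1: o_1 = (-1.7321, -1.0000, 0.0000)
after link 2: o_2 = (-1.4568, -4.3052, -1.4142)
after link 3: o_3 = (-6.4152, -4.8585, -1.7424)
after link 4: o_4 = (-6.9225, -1.1514, -0.3282)
after link 5: o_5 = (-3.2406, -0.1803, -1.5529)
after link 6: o_6 = (-4.3630, -1.8343, -1.6199)

-4.363 -1.834 -1.620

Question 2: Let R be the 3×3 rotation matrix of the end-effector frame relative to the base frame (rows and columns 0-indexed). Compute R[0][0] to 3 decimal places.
End-effector x-axis (col 0 of R) = (-0.5612,-0.8270,-0.0335)
R[0][0] = -0.5612

-0.561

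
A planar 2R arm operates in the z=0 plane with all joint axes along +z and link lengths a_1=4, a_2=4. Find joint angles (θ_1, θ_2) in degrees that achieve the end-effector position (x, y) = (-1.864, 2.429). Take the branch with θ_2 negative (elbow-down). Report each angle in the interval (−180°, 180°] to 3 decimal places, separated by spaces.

-165.000 -134.995

cos θ_2 = (9.3745−4²−4²)/(2·4·4) = -0.7070; θ_2 = -134.9951° (elbow-down)
β = atan2(2.4290,-1.8640) = 127.5024°; ψ = atan2(-2.8287,1.1718) = -67.4975°
θ_1 = β − ψ = 194.9999°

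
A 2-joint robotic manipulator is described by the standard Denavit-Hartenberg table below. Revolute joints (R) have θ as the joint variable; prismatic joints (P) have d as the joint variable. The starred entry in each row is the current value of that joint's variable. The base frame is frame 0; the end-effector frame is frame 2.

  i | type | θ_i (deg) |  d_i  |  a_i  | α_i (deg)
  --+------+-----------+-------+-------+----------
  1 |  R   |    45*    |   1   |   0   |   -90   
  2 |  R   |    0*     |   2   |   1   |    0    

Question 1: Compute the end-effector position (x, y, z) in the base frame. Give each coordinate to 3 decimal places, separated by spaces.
after link 1: o_1 = (0.0000, 0.0000, 1.0000)
after link 2: o_2 = (-0.7071, 2.1213, 1.0000)

-0.707 2.121 1.000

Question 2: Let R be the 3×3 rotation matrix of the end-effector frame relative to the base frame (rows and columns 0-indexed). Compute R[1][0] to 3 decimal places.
End-effector x-axis (col 0 of R) = (0.7071,0.7071,0.0000)
R[1][0] = 0.7071

0.707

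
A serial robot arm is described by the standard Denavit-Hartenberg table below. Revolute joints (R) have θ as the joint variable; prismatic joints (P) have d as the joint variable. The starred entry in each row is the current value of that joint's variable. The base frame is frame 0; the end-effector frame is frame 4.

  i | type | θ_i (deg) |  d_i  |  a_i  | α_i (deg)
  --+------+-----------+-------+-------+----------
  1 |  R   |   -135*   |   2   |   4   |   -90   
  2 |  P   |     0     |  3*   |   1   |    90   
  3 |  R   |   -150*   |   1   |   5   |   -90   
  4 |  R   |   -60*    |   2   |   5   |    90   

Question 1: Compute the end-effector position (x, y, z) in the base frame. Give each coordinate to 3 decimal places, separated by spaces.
-1.405 2.105 7.330

after link 1: o_1 = (-2.8284, -2.8284, 2.0000)
after link 2: o_2 = (-1.4142, -5.6569, 2.0000)
after link 3: o_3 = (-0.1201, -0.8272, 3.0000)
after link 4: o_4 = (-1.4049, 2.1052, 7.3301)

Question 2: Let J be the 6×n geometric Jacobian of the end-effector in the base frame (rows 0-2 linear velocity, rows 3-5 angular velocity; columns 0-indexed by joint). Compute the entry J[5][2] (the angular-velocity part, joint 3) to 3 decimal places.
1.000

axis z_2 = (0.0000,0.0000,1.0000); lever o_n−o_2 = (0.0093,7.7621,5.3301)
cross product → J_v[:, 2] = (-7.7621,0.0093,0.0000)
J_ω[:, 2] = z_2
entry J[5][2] = 1.0000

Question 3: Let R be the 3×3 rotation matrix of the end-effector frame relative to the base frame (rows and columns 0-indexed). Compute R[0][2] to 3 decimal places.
-0.224

End-effector z-axis (col 2 of R) = (-0.2241,-0.8365,0.5000)
R[0][2] = -0.2241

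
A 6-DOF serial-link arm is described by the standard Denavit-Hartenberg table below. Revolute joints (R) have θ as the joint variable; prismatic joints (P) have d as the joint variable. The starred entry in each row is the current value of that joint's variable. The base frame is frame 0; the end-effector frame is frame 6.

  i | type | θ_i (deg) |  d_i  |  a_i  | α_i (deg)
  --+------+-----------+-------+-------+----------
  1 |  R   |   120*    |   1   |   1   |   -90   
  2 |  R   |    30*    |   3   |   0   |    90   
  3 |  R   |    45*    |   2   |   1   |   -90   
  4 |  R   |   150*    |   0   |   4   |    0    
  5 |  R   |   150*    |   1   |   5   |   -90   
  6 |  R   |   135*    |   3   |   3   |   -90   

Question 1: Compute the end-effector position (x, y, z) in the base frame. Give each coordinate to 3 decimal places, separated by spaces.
-4.448 1.065 0.907

after link 1: o_1 = (-0.5000, 0.8660, 1.0000)
after link 2: o_2 = (-3.0981, -0.6340, 1.0000)
after link 3: o_3 = (-4.5166, 0.4088, 2.3785)
after link 4: o_4 = (-0.8347, -1.0696, 1.8712)
after link 5: o_5 = (-4.5198, 0.3635, 5.0909)
after link 6: o_6 = (-4.4482, 1.0653, 0.9073)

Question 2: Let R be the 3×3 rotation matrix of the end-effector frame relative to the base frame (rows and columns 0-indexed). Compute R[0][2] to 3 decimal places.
End-effector z-axis (col 2 of R) = (0.2613,-0.9527,-0.1553)
R[0][2] = 0.2613

0.261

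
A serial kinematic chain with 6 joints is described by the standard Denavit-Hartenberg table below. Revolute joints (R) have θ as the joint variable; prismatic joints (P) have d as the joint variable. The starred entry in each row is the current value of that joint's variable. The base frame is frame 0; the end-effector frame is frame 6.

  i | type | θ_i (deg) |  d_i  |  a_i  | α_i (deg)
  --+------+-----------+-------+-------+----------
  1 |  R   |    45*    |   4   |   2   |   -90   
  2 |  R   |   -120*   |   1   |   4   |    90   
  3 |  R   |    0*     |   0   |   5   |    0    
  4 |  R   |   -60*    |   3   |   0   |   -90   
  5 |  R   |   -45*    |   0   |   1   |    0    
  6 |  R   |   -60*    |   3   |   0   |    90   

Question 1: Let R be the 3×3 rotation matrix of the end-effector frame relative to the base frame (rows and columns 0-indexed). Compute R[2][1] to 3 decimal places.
End-effector y-axis (col 1 of R) = (-0.6597,0.0474,0.7500)
R[2][1] = 0.7500

0.750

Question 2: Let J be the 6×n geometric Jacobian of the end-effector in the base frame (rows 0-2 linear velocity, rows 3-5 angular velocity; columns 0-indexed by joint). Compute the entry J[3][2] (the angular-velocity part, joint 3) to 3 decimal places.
-0.612

axis z_2 = (-0.6124,-0.6124,-0.5000); lever o_n−o_2 = (-5.7091,-4.4538,5.0328)
cross product → J_v[:, 2] = (-5.3088,5.9365,-0.7687)
J_ω[:, 2] = z_2
entry J[3][2] = -0.6124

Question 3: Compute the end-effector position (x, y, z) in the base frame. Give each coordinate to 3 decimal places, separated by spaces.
-6.416 -3.747 12.497

after link 1: o_1 = (1.4142, 1.4142, 4.0000)
after link 2: o_2 = (-0.7071, 0.7071, 7.4641)
after link 3: o_3 = (-2.4749, -1.0607, 11.7942)
after link 4: o_4 = (-4.3120, -2.8978, 10.2942)
after link 5: o_5 = (-4.4370, -3.8888, 10.2469)
after link 6: o_6 = (-6.4162, -3.7467, 12.4969)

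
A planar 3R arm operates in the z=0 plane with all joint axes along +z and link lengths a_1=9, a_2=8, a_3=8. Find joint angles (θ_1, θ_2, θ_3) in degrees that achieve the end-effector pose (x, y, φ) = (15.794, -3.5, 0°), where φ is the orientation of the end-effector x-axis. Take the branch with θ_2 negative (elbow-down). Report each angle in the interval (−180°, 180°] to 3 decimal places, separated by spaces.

wrist centre = target − a_3·(cos φ, sin φ) = (7.7940, -3.5000)
cos θ_2 = (72.9964−9²−8²)/(2·9·8) = -0.5000; θ_2 = -120.0016° (elbow-down)
β = atan2(-3.5000,7.7940) = -24.1831°; ψ = atan2(-6.9281,4.9998) = -54.1831°
θ_1 = β − ψ = 30.0000°
θ_3 = φ − θ_1 − θ_2 = 90.0016° (wrapped to (-180°,180°])

30.000 -120.002 90.002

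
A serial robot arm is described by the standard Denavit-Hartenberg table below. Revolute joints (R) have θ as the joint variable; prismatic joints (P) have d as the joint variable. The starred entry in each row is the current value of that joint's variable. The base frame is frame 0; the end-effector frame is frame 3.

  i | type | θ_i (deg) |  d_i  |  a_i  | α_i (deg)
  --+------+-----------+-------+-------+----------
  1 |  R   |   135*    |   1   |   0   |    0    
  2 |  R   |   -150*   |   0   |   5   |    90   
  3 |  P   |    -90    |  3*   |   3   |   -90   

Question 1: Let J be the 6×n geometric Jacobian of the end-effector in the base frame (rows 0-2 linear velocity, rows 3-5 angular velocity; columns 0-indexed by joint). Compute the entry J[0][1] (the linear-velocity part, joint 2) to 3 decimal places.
4.192

axis z_1 = (0.0000,0.0000,1.0000); lever o_n−o_1 = (4.0532,-4.1919,-3.0000)
cross product → J_v[:, 1] = (4.1919,4.0532,-0.0000)
J_ω[:, 1] = z_1
entry J[0][1] = 4.1919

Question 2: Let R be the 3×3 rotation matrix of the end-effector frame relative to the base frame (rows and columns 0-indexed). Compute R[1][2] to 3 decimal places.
-0.259

End-effector z-axis (col 2 of R) = (0.9659,-0.2588,0.0000)
R[1][2] = -0.2588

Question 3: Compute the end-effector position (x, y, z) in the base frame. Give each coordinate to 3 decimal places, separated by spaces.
4.053 -4.192 -2.000

after link 1: o_1 = (0.0000, 0.0000, 1.0000)
after link 2: o_2 = (4.8296, -1.2941, 1.0000)
after link 3: o_3 = (4.0532, -4.1919, -2.0000)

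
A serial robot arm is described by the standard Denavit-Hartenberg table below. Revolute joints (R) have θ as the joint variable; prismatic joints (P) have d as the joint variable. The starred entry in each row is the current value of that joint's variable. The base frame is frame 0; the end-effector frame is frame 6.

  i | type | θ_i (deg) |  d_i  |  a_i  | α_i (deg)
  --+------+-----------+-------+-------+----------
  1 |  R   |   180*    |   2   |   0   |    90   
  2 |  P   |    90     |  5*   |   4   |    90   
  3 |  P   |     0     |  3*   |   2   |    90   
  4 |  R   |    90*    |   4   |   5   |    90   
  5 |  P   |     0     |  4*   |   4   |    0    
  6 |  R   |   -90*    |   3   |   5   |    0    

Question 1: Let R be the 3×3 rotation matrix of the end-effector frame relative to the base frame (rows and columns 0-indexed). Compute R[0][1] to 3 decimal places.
End-effector y-axis (col 1 of R) = (-1.0000,0.0000,-0.0000)
R[0][1] = -1.0000

-1.000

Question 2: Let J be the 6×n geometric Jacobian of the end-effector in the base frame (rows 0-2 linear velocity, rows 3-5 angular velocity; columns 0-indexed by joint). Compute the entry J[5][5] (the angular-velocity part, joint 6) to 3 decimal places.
1.000

axis z_5 = (-0.0000,-0.0000,1.0000); lever o_n−o_5 = (0.0000,5.0000,3.0000)
cross product → J_v[:, 5] = (-5.0000,0.0000,0.0000)
J_ω[:, 5] = z_5
entry J[5][5] = 1.0000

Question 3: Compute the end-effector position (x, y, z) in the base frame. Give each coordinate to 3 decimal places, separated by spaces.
-12.000 6.000 15.000

after link 1: o_1 = (0.0000, 0.0000, 2.0000)
after link 2: o_2 = (0.0000, 5.0000, 6.0000)
after link 3: o_3 = (-3.0000, 5.0000, 8.0000)
after link 4: o_4 = (-8.0000, 1.0000, 8.0000)
after link 5: o_5 = (-12.0000, 1.0000, 12.0000)
after link 6: o_6 = (-12.0000, 6.0000, 15.0000)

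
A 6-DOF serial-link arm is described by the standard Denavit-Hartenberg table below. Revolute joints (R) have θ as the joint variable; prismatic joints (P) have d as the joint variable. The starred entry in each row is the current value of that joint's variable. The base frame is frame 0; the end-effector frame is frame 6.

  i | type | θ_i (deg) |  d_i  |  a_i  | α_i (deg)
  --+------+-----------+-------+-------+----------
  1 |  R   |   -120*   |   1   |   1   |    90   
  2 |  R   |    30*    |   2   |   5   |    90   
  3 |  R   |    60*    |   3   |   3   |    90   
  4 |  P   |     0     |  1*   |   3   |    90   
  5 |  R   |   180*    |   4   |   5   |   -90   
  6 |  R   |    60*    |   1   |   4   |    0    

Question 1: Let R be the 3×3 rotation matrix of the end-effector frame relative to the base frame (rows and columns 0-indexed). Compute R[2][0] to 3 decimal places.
End-effector x-axis (col 0 of R) = (0.2667,-0.4040,-0.8750)
R[2][0] = -0.8750

-0.875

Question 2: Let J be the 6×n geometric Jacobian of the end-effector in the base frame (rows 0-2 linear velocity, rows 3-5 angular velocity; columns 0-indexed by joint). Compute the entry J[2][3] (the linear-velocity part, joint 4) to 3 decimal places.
prismatic axis z_3 = (0.0580,-0.8995,0.4330)
J_v[:, 3] = z_3; J_ω[:, 3] = (0,0,0)
entry J[2][3] = 0.4330

0.433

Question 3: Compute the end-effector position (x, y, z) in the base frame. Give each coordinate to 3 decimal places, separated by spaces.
-4.047 -4.741 1.116

after link 1: o_1 = (-0.5000, -0.8660, 1.0000)
after link 2: o_2 = (-4.3971, -3.6160, 3.5000)
after link 3: o_3 = (-8.0466, -4.7410, 1.6519)
after link 4: o_4 = (-10.8881, -5.4665, 2.8349)
after link 5: o_5 = (-5.0556, -4.0245, 5.0490)
after link 6: o_6 = (-4.0466, -4.7410, 1.1160)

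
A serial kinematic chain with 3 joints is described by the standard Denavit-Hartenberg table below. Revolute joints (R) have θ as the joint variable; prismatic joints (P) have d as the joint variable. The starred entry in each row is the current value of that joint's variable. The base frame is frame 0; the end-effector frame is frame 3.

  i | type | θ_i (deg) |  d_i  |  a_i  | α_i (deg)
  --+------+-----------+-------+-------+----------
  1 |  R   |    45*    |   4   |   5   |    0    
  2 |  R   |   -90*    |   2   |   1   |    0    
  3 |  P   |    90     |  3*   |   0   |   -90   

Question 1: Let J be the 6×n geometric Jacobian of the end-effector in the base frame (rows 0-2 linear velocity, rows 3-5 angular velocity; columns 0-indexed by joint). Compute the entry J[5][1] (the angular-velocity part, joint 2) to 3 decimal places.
axis z_1 = (0.0000,0.0000,1.0000); lever o_n−o_1 = (0.7071,-0.7071,5.0000)
cross product → J_v[:, 1] = (0.7071,0.7071,-0.0000)
J_ω[:, 1] = z_1
entry J[5][1] = 1.0000

1.000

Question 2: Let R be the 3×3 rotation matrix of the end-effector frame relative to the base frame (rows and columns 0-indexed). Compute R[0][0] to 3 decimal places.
0.707

End-effector x-axis (col 0 of R) = (0.7071,0.7071,0.0000)
R[0][0] = 0.7071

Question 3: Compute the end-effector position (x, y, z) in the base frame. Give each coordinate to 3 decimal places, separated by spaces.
after link 1: o_1 = (3.5355, 3.5355, 4.0000)
after link 2: o_2 = (4.2426, 2.8284, 6.0000)
after link 3: o_3 = (4.2426, 2.8284, 9.0000)

4.243 2.828 9.000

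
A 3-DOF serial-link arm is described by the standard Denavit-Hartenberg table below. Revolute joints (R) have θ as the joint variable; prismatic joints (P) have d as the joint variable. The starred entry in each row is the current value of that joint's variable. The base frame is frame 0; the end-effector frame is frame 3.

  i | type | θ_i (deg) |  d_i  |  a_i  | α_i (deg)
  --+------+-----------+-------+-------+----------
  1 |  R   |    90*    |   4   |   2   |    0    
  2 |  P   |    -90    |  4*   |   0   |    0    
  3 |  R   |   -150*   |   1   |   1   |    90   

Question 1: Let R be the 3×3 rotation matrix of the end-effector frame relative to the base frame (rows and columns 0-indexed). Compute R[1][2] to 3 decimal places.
End-effector z-axis (col 2 of R) = (-0.5000,0.8660,0.0000)
R[1][2] = 0.8660

0.866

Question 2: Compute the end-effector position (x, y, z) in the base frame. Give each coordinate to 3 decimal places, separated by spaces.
after link 1: o_1 = (0.0000, 2.0000, 4.0000)
after link 2: o_2 = (0.0000, 2.0000, 8.0000)
after link 3: o_3 = (-0.8660, 1.5000, 9.0000)

-0.866 1.500 9.000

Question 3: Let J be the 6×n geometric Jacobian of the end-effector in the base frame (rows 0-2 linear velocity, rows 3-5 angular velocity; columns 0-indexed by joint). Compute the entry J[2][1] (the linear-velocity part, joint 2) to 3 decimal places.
1.000

prismatic axis z_1 = (0.0000,0.0000,1.0000)
J_v[:, 1] = z_1; J_ω[:, 1] = (0,0,0)
entry J[2][1] = 1.0000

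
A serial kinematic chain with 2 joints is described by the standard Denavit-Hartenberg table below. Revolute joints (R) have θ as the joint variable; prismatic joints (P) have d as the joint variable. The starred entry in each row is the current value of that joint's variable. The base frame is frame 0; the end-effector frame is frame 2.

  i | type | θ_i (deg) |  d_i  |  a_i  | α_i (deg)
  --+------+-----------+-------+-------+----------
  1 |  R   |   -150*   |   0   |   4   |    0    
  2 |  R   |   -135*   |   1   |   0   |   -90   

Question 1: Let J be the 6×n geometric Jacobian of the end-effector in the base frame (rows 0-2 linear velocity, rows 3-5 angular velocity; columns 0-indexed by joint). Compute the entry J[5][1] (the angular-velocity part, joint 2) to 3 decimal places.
1.000

axis z_1 = (0.0000,0.0000,1.0000); lever o_n−o_1 = (0.0000,0.0000,1.0000)
cross product → J_v[:, 1] = (0.0000,0.0000,0.0000)
J_ω[:, 1] = z_1
entry J[5][1] = 1.0000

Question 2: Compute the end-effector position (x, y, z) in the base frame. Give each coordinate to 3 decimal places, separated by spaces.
after link 1: o_1 = (-3.4641, -2.0000, 0.0000)
after link 2: o_2 = (-3.4641, -2.0000, 1.0000)

-3.464 -2.000 1.000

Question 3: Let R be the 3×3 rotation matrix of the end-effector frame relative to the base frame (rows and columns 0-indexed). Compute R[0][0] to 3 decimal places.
0.259

End-effector x-axis (col 0 of R) = (0.2588,0.9659,0.0000)
R[0][0] = 0.2588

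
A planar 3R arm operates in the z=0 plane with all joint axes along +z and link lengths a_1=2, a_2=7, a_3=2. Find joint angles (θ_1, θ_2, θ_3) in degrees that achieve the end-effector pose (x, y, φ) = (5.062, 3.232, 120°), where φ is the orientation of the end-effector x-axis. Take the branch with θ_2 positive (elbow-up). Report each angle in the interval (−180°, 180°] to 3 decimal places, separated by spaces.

-90.006 120.005 90.000

wrist centre = target − a_3·(cos φ, sin φ) = (6.0620, 1.4999)
cos θ_2 = (38.9977−2²−7²)/(2·2·7) = -0.5001; θ_2 = 120.0055° (elbow-up)
β = atan2(1.4999,6.0620) = 13.8978°; ψ = atan2(6.0618,-1.5006) = 103.9038°
θ_1 = β − ψ = -90.0059°
θ_3 = φ − θ_1 − θ_2 = 90.0005° (wrapped to (-180°,180°])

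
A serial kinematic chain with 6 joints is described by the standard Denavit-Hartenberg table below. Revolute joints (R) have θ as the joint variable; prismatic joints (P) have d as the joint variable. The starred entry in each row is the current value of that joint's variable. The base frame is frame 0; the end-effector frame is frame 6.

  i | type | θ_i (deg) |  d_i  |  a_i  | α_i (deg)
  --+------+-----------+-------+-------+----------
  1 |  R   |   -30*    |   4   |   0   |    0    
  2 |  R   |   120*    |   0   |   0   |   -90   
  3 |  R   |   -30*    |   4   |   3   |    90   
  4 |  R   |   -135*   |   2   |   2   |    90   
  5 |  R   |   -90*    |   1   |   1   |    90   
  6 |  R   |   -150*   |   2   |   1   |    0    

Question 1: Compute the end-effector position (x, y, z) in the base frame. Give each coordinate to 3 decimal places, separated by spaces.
after link 1: o_1 = (0.0000, 0.0000, 4.0000)
after link 2: o_2 = (0.0000, 0.0000, 4.0000)
after link 3: o_3 = (-4.0000, 2.5981, 5.5000)
after link 4: o_4 = (-2.5858, 0.3733, 6.5249)
after link 5: o_5 = (-3.2929, 0.2610, 5.3054)
after link 6: o_6 = (-4.3536, 1.3589, 6.9392)

-4.354 1.359 6.939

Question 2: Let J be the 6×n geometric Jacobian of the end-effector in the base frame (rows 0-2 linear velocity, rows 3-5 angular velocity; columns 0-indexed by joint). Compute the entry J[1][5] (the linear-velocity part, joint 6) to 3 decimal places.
0.780

axis z_5 = (-0.7071,0.6124,0.3536); lever o_n−o_5 = (-1.0607,1.0979,1.6339)
cross product → J_v[:, 5] = (0.6124,0.7803,-0.1268)
J_ω[:, 5] = z_5
entry J[1][5] = 0.7803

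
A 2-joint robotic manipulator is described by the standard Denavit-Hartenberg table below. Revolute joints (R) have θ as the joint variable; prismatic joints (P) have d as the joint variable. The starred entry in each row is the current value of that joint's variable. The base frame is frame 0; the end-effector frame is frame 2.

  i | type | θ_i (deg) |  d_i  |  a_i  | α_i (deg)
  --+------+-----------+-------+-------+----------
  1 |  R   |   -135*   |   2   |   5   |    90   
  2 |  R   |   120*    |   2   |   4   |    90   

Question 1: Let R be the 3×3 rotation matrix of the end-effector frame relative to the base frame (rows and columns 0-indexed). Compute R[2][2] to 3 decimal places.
0.500

End-effector z-axis (col 2 of R) = (-0.6124,-0.6124,0.5000)
R[2][2] = 0.5000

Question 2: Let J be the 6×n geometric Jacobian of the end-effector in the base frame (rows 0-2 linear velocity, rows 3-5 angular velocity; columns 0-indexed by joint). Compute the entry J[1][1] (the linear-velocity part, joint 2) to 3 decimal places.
2.449

axis z_1 = (-0.7071,0.7071,0.0000); lever o_n−o_1 = (-0.0000,2.8284,3.4641)
cross product → J_v[:, 1] = (2.4495,2.4495,-2.0000)
J_ω[:, 1] = z_1
entry J[1][1] = 2.4495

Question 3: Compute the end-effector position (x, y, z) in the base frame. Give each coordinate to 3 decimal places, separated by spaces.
after link 1: o_1 = (-3.5355, -3.5355, 2.0000)
after link 2: o_2 = (-3.5355, -0.7071, 5.4641)

-3.536 -0.707 5.464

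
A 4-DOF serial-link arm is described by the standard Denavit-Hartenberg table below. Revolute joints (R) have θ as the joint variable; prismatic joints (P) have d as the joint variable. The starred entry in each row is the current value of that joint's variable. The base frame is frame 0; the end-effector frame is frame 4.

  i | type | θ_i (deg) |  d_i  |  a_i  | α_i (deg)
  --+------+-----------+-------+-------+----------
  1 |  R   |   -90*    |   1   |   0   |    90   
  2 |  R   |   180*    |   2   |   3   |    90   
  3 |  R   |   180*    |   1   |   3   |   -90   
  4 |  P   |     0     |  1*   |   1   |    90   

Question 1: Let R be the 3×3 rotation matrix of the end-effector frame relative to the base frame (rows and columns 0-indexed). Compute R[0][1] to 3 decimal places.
1.000

End-effector y-axis (col 1 of R) = (1.0000,-0.0000,-0.0000)
R[0][1] = 1.0000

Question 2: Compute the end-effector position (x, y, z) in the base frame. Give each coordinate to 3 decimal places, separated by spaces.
after link 1: o_1 = (0.0000, 0.0000, 1.0000)
after link 2: o_2 = (-2.0000, 3.0000, 1.0000)
after link 3: o_3 = (-2.0000, -0.0000, 2.0000)
after link 4: o_4 = (-1.0000, -1.0000, 2.0000)

-1.000 -1.000 2.000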